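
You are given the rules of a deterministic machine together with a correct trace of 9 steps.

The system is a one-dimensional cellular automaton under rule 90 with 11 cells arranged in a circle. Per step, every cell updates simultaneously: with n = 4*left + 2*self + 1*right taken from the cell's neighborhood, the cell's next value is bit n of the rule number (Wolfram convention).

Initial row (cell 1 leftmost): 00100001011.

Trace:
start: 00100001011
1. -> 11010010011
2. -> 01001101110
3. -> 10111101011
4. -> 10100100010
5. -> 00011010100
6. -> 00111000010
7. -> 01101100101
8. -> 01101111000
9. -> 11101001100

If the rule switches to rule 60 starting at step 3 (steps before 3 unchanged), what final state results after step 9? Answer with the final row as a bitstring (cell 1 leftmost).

11000010111

(re-executing steps 3..9 under rule 60; state before step 3: 01001101110)
3. -> 01101011001
4. -> 11011110101
5. -> 00110001111
6. -> 10101001000
7. -> 11111101100
8. -> 10000011010
9. -> 11000010111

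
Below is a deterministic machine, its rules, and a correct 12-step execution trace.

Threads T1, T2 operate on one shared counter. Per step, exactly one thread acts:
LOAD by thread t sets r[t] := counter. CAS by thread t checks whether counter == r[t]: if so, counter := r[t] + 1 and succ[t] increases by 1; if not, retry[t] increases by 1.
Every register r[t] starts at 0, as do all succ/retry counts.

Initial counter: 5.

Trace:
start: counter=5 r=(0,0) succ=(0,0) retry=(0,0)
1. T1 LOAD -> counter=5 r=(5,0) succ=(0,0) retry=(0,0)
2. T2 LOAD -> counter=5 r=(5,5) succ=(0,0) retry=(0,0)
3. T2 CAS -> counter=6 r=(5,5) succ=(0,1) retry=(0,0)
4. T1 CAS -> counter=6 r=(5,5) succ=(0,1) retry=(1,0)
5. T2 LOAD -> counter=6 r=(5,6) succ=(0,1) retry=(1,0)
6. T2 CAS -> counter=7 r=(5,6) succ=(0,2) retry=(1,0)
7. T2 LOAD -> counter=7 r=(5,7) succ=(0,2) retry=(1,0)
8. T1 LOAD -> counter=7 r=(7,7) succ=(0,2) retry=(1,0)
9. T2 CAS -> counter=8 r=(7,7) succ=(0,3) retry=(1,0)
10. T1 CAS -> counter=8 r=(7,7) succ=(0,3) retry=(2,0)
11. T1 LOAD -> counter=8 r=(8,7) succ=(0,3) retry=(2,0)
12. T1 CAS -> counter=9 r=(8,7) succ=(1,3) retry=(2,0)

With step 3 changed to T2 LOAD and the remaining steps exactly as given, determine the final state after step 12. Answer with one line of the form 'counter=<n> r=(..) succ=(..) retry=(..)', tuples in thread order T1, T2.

(re-executing from step 3 with the substitution; state before step 3: counter=5 r=(5,5) succ=(0,0) retry=(0,0))
3. T2 LOAD -> counter=5 r=(5,5) succ=(0,0) retry=(0,0)
4. T1 CAS -> counter=6 r=(5,5) succ=(1,0) retry=(0,0)
5. T2 LOAD -> counter=6 r=(5,6) succ=(1,0) retry=(0,0)
6. T2 CAS -> counter=7 r=(5,6) succ=(1,1) retry=(0,0)
7. T2 LOAD -> counter=7 r=(5,7) succ=(1,1) retry=(0,0)
8. T1 LOAD -> counter=7 r=(7,7) succ=(1,1) retry=(0,0)
9. T2 CAS -> counter=8 r=(7,7) succ=(1,2) retry=(0,0)
10. T1 CAS -> counter=8 r=(7,7) succ=(1,2) retry=(1,0)
11. T1 LOAD -> counter=8 r=(8,7) succ=(1,2) retry=(1,0)
12. T1 CAS -> counter=9 r=(8,7) succ=(2,2) retry=(1,0)

counter=9 r=(8,7) succ=(2,2) retry=(1,0)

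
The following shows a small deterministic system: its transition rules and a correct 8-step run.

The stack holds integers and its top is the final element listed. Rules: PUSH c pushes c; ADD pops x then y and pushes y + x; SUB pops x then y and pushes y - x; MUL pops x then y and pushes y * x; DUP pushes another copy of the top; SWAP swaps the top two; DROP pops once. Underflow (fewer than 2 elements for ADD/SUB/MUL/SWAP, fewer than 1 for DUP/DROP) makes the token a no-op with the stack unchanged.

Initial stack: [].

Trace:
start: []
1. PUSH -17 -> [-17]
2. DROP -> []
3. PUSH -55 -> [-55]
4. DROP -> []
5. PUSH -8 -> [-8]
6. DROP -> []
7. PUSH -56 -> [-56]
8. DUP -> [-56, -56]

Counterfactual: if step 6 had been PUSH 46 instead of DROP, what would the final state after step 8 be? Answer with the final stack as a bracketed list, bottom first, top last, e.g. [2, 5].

[-8, 46, -56, -56]

(re-executing from step 6 with the substitution; state before step 6: [-8])
6. PUSH 46 -> [-8, 46]
7. PUSH -56 -> [-8, 46, -56]
8. DUP -> [-8, 46, -56, -56]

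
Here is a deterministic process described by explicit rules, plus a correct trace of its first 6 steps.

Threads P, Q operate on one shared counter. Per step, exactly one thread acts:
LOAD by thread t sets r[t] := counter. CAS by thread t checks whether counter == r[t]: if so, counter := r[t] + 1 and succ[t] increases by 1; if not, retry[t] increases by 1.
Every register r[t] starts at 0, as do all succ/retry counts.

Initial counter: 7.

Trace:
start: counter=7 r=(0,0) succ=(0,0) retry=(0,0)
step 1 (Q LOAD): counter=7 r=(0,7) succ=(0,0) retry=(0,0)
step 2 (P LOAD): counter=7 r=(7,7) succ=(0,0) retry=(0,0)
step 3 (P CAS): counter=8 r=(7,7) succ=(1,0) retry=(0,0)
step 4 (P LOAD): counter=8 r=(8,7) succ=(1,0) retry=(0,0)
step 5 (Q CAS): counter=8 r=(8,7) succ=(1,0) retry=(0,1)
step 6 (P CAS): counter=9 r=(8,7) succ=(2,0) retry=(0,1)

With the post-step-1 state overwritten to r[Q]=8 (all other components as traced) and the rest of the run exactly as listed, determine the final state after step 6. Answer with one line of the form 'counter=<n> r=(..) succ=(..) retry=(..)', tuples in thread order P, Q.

counter=9 r=(8,8) succ=(1,1) retry=(1,0)

state after step 1 := counter=7 r=(0,8) succ=(0,0) retry=(0,0)
step 2 (P LOAD): counter=7 r=(7,8) succ=(0,0) retry=(0,0)
step 3 (P CAS): counter=8 r=(7,8) succ=(1,0) retry=(0,0)
step 4 (P LOAD): counter=8 r=(8,8) succ=(1,0) retry=(0,0)
step 5 (Q CAS): counter=9 r=(8,8) succ=(1,1) retry=(0,0)
step 6 (P CAS): counter=9 r=(8,8) succ=(1,1) retry=(1,0)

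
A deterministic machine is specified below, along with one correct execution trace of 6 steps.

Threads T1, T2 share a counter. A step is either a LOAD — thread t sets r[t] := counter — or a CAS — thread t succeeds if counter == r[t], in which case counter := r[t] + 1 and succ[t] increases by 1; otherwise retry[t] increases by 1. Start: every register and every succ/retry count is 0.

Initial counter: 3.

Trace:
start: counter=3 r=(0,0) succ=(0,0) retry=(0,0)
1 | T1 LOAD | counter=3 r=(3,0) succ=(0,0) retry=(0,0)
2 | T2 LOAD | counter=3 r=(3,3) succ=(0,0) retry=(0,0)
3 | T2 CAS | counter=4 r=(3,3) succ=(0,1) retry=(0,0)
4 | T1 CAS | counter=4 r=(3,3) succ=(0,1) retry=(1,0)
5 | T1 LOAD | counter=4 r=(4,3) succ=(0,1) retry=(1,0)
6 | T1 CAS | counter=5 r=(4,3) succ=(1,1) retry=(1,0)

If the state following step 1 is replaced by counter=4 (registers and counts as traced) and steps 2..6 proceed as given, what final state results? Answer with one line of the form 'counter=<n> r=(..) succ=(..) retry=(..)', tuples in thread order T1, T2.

counter=6 r=(5,4) succ=(1,1) retry=(1,0)

state after step 1 := counter=4 r=(3,0) succ=(0,0) retry=(0,0)
2 | T2 LOAD | counter=4 r=(3,4) succ=(0,0) retry=(0,0)
3 | T2 CAS | counter=5 r=(3,4) succ=(0,1) retry=(0,0)
4 | T1 CAS | counter=5 r=(3,4) succ=(0,1) retry=(1,0)
5 | T1 LOAD | counter=5 r=(5,4) succ=(0,1) retry=(1,0)
6 | T1 CAS | counter=6 r=(5,4) succ=(1,1) retry=(1,0)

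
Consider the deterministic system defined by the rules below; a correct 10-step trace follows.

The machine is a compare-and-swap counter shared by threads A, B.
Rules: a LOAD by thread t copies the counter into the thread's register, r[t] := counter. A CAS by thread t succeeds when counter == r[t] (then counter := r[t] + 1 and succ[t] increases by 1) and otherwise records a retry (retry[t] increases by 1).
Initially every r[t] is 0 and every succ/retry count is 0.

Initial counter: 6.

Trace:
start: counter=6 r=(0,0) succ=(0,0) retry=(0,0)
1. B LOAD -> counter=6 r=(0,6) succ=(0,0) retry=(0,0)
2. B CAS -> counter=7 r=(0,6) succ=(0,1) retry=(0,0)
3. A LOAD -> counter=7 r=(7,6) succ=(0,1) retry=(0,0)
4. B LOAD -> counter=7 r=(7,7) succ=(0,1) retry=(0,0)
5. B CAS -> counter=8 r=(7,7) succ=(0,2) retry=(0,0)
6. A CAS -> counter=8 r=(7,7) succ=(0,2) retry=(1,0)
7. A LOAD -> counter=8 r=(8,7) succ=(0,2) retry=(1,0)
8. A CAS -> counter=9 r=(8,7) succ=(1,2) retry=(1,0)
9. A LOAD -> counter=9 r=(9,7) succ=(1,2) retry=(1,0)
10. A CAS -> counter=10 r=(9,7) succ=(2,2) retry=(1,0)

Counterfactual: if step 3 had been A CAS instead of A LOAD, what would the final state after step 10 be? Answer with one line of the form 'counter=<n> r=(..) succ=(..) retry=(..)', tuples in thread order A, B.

counter=10 r=(9,7) succ=(2,2) retry=(2,0)

(re-executing from step 3 with the substitution; state before step 3: counter=7 r=(0,6) succ=(0,1) retry=(0,0))
3. A CAS -> counter=7 r=(0,6) succ=(0,1) retry=(1,0)
4. B LOAD -> counter=7 r=(0,7) succ=(0,1) retry=(1,0)
5. B CAS -> counter=8 r=(0,7) succ=(0,2) retry=(1,0)
6. A CAS -> counter=8 r=(0,7) succ=(0,2) retry=(2,0)
7. A LOAD -> counter=8 r=(8,7) succ=(0,2) retry=(2,0)
8. A CAS -> counter=9 r=(8,7) succ=(1,2) retry=(2,0)
9. A LOAD -> counter=9 r=(9,7) succ=(1,2) retry=(2,0)
10. A CAS -> counter=10 r=(9,7) succ=(2,2) retry=(2,0)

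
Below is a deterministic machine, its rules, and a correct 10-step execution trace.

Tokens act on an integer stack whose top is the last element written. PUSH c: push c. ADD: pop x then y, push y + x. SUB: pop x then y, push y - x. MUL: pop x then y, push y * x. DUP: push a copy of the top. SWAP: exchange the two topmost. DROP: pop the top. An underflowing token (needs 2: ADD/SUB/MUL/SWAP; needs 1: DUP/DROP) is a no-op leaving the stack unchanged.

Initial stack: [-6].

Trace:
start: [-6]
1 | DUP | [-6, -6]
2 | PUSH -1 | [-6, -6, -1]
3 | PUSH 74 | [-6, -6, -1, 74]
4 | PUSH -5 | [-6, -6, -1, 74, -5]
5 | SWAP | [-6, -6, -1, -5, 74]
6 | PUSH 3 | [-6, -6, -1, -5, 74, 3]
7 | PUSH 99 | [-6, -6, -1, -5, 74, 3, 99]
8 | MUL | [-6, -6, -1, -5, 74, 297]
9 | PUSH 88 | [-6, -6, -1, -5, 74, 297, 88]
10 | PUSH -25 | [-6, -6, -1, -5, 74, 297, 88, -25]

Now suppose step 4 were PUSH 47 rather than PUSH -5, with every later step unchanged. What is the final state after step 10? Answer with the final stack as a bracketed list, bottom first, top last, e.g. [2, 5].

[-6, -6, -1, 47, 74, 297, 88, -25]

(re-executing from step 4 with the substitution; state before step 4: [-6, -6, -1, 74])
4 | PUSH 47 | [-6, -6, -1, 74, 47]
5 | SWAP | [-6, -6, -1, 47, 74]
6 | PUSH 3 | [-6, -6, -1, 47, 74, 3]
7 | PUSH 99 | [-6, -6, -1, 47, 74, 3, 99]
8 | MUL | [-6, -6, -1, 47, 74, 297]
9 | PUSH 88 | [-6, -6, -1, 47, 74, 297, 88]
10 | PUSH -25 | [-6, -6, -1, 47, 74, 297, 88, -25]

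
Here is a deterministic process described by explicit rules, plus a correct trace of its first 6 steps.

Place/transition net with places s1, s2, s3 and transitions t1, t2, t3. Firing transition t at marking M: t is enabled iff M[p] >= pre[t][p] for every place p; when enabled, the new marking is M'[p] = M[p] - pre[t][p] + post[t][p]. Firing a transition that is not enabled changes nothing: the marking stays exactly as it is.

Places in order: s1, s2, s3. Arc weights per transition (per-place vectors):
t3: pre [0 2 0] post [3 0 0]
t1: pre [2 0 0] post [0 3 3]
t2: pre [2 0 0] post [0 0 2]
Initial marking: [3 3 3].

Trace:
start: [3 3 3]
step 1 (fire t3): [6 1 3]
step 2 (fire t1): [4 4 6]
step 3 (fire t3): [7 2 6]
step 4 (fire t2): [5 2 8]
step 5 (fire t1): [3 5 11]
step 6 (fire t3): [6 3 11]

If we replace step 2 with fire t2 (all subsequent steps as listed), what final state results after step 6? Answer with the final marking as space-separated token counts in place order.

3 2 10

(re-executing from step 2 with the substitution; state before step 2: [6 1 3])
step 2 (fire t2): [4 1 5]
step 3 (fire t3): [4 1 5]
step 4 (fire t2): [2 1 7]
step 5 (fire t1): [0 4 10]
step 6 (fire t3): [3 2 10]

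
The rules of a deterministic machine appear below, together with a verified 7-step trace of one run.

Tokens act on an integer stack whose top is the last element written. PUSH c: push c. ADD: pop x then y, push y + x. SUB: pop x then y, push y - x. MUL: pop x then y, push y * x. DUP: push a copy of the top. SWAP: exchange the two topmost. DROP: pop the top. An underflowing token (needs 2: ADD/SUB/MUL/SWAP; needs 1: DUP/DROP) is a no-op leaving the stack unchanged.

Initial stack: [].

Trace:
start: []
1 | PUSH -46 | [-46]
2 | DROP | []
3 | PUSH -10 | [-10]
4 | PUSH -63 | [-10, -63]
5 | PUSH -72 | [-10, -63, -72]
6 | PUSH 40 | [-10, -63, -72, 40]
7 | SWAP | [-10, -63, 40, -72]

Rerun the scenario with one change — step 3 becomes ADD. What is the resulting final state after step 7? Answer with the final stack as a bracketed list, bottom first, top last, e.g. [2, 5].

(re-executing from step 3 with the substitution; state before step 3: [])
3 | ADD | []
4 | PUSH -63 | [-63]
5 | PUSH -72 | [-63, -72]
6 | PUSH 40 | [-63, -72, 40]
7 | SWAP | [-63, 40, -72]

[-63, 40, -72]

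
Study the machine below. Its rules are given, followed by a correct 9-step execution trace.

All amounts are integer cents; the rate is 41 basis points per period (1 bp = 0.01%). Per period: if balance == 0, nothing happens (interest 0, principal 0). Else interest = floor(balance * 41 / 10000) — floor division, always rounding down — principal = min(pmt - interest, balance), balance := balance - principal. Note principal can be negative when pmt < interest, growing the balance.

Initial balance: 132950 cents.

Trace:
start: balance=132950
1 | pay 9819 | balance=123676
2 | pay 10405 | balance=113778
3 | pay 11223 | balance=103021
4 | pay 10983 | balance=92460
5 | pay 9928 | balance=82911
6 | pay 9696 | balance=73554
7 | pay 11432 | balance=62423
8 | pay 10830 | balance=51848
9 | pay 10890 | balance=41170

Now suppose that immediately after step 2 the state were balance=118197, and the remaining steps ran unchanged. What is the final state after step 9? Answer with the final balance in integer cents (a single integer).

45718

state after step 2 := balance=118197
3 | pay 11223 | balance=107458
4 | pay 10983 | balance=96915
5 | pay 9928 | balance=87384
6 | pay 9696 | balance=78046
7 | pay 11432 | balance=66933
8 | pay 10830 | balance=56377
9 | pay 10890 | balance=45718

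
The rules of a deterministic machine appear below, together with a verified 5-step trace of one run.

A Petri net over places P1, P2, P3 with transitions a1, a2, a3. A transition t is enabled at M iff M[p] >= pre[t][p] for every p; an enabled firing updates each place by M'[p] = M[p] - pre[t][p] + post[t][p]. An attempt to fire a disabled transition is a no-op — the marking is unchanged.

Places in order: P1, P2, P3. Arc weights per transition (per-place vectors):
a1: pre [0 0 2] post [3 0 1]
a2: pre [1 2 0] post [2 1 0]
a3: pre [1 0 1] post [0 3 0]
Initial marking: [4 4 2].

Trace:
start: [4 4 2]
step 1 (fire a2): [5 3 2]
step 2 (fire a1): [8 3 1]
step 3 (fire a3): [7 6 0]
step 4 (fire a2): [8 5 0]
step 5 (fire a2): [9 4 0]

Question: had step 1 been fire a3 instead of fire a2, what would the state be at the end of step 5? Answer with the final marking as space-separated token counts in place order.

(re-executing from step 1 with the substitution; state before step 1: [4 4 2])
step 1 (fire a3): [3 7 1]
step 2 (fire a1): [3 7 1]
step 3 (fire a3): [2 10 0]
step 4 (fire a2): [3 9 0]
step 5 (fire a2): [4 8 0]

4 8 0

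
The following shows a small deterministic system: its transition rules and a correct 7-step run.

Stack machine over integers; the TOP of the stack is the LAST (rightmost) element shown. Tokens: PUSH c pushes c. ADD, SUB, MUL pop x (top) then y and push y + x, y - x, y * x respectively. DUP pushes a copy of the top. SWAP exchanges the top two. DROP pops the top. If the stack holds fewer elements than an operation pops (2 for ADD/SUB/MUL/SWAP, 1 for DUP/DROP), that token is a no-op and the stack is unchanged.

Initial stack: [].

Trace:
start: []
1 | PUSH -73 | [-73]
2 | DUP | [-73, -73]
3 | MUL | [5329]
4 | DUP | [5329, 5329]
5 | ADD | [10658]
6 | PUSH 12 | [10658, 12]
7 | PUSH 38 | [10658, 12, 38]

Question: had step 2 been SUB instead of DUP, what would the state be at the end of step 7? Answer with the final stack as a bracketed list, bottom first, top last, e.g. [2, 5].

[-146, 12, 38]

(re-executing from step 2 with the substitution; state before step 2: [-73])
2 | SUB | [-73]
3 | MUL | [-73]
4 | DUP | [-73, -73]
5 | ADD | [-146]
6 | PUSH 12 | [-146, 12]
7 | PUSH 38 | [-146, 12, 38]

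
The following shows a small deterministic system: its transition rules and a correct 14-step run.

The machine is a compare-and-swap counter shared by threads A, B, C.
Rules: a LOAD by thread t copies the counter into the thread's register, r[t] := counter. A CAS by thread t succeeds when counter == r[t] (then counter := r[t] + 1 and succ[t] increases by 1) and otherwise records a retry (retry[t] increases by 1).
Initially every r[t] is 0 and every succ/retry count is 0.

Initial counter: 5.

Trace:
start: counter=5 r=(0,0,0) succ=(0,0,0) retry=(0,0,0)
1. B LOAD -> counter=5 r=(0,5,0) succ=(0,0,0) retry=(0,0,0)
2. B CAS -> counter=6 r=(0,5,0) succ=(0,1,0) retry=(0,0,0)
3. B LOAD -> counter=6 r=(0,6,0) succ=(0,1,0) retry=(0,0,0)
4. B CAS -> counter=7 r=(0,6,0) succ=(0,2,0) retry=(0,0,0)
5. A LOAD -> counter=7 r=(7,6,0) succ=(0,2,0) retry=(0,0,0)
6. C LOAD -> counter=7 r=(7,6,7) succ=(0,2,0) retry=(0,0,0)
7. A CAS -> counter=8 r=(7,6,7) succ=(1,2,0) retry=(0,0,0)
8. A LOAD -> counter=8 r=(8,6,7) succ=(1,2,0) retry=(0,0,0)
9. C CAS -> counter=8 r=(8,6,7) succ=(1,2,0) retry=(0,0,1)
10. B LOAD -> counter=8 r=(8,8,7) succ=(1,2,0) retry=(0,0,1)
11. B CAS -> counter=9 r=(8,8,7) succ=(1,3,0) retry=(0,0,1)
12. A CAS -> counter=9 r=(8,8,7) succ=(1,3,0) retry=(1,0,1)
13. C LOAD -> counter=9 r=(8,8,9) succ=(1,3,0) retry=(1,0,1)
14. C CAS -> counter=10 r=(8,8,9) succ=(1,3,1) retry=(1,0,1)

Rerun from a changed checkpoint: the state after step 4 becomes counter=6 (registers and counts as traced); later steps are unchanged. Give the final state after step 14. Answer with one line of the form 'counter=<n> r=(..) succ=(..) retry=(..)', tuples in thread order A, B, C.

counter=9 r=(7,7,8) succ=(1,3,1) retry=(1,0,1)

state after step 4 := counter=6 r=(0,6,0) succ=(0,2,0) retry=(0,0,0)
5. A LOAD -> counter=6 r=(6,6,0) succ=(0,2,0) retry=(0,0,0)
6. C LOAD -> counter=6 r=(6,6,6) succ=(0,2,0) retry=(0,0,0)
7. A CAS -> counter=7 r=(6,6,6) succ=(1,2,0) retry=(0,0,0)
8. A LOAD -> counter=7 r=(7,6,6) succ=(1,2,0) retry=(0,0,0)
9. C CAS -> counter=7 r=(7,6,6) succ=(1,2,0) retry=(0,0,1)
10. B LOAD -> counter=7 r=(7,7,6) succ=(1,2,0) retry=(0,0,1)
11. B CAS -> counter=8 r=(7,7,6) succ=(1,3,0) retry=(0,0,1)
12. A CAS -> counter=8 r=(7,7,6) succ=(1,3,0) retry=(1,0,1)
13. C LOAD -> counter=8 r=(7,7,8) succ=(1,3,0) retry=(1,0,1)
14. C CAS -> counter=9 r=(7,7,8) succ=(1,3,1) retry=(1,0,1)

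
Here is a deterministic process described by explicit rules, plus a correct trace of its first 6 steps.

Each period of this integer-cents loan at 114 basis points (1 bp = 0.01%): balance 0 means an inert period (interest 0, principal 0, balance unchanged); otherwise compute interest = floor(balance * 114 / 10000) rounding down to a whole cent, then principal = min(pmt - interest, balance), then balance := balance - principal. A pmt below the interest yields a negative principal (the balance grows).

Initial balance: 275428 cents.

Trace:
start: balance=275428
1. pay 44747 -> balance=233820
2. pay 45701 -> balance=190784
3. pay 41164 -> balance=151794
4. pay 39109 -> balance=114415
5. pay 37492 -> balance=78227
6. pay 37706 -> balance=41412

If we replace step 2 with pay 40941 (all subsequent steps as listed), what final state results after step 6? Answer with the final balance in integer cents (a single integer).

46393

(re-executing from step 2 with the substitution; state before step 2: balance=233820)
2. pay 40941 -> balance=195544
3. pay 41164 -> balance=156609
4. pay 39109 -> balance=119285
5. pay 37492 -> balance=83152
6. pay 37706 -> balance=46393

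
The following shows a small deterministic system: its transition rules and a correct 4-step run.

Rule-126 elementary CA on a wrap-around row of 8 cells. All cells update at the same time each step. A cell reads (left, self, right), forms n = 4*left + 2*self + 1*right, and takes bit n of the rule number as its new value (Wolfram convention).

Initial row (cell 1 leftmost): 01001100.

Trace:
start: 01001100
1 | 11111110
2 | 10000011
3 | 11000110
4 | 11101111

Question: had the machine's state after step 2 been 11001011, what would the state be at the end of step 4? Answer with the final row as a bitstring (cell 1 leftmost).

11000011

state after step 2 := 11001011
3 | 01111110
4 | 11000011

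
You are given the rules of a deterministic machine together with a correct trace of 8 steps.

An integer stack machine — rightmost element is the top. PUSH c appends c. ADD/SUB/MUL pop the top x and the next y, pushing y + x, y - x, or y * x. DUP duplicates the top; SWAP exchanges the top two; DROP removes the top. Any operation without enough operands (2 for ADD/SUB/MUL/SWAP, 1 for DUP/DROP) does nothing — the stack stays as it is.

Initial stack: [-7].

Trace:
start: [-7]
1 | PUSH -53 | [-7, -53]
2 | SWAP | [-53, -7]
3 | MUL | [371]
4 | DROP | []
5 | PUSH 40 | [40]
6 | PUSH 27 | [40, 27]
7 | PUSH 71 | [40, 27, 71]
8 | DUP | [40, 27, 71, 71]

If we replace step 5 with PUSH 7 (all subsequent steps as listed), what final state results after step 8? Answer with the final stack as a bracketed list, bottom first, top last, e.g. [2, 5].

(re-executing from step 5 with the substitution; state before step 5: [])
5 | PUSH 7 | [7]
6 | PUSH 27 | [7, 27]
7 | PUSH 71 | [7, 27, 71]
8 | DUP | [7, 27, 71, 71]

[7, 27, 71, 71]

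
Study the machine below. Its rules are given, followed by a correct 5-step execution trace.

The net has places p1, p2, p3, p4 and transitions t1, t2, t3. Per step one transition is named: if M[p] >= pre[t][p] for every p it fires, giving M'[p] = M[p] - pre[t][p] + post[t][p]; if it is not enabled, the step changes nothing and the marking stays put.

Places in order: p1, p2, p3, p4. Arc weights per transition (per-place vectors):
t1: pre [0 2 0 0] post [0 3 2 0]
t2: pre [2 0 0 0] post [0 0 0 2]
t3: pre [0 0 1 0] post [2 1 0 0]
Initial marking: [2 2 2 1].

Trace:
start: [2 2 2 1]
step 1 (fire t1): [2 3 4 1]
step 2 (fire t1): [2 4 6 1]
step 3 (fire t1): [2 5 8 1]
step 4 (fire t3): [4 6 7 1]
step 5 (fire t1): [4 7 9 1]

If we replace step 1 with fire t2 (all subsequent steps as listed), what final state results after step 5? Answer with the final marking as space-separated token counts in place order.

2 6 7 3

(re-executing from step 1 with the substitution; state before step 1: [2 2 2 1])
step 1 (fire t2): [0 2 2 3]
step 2 (fire t1): [0 3 4 3]
step 3 (fire t1): [0 4 6 3]
step 4 (fire t3): [2 5 5 3]
step 5 (fire t1): [2 6 7 3]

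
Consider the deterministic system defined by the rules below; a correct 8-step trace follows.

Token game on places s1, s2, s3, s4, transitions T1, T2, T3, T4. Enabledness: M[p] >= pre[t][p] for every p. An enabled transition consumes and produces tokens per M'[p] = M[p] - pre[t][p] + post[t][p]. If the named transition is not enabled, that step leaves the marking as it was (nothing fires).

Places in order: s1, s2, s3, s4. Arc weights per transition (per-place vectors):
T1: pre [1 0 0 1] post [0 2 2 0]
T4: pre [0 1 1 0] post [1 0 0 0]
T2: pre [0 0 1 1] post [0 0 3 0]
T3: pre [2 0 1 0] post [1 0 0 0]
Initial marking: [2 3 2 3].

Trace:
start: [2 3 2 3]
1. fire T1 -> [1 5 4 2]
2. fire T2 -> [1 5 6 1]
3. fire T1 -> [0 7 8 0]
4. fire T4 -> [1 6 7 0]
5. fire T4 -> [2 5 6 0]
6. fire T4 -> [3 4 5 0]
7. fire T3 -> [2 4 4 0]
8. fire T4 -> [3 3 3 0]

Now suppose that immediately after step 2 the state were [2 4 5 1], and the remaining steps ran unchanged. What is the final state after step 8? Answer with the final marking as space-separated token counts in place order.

4 2 2 0

state after step 2 := [2 4 5 1]
3. fire T1 -> [1 6 7 0]
4. fire T4 -> [2 5 6 0]
5. fire T4 -> [3 4 5 0]
6. fire T4 -> [4 3 4 0]
7. fire T3 -> [3 3 3 0]
8. fire T4 -> [4 2 2 0]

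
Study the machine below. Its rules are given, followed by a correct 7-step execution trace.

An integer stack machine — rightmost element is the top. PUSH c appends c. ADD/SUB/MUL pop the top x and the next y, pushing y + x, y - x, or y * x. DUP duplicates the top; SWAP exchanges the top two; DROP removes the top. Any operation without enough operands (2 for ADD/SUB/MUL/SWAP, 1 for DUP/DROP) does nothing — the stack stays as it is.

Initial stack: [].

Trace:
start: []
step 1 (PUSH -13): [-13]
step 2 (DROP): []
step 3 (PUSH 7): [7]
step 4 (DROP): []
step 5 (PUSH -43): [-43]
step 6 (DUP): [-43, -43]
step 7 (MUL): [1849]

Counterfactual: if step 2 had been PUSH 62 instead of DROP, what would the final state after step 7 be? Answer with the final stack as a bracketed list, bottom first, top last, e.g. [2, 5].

[-13, 62, 1849]

(re-executing from step 2 with the substitution; state before step 2: [-13])
step 2 (PUSH 62): [-13, 62]
step 3 (PUSH 7): [-13, 62, 7]
step 4 (DROP): [-13, 62]
step 5 (PUSH -43): [-13, 62, -43]
step 6 (DUP): [-13, 62, -43, -43]
step 7 (MUL): [-13, 62, 1849]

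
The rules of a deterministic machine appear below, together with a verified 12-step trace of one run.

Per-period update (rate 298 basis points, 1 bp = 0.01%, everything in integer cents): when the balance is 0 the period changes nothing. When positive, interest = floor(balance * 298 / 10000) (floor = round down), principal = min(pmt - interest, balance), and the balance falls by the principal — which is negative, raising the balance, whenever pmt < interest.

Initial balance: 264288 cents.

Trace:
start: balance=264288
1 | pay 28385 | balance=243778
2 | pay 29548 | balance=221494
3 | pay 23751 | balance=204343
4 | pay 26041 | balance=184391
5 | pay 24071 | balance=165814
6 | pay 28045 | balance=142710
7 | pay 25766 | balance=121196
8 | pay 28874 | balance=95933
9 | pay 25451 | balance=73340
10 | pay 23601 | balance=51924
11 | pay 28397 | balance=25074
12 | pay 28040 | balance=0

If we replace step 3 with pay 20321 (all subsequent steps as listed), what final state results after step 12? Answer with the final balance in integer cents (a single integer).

2249

(re-executing from step 3 with the substitution; state before step 3: balance=221494)
3 | pay 20321 | balance=207773
4 | pay 26041 | balance=187923
5 | pay 24071 | balance=169452
6 | pay 28045 | balance=146456
7 | pay 25766 | balance=125054
8 | pay 28874 | balance=99906
9 | pay 25451 | balance=77432
10 | pay 23601 | balance=56138
11 | pay 28397 | balance=29413
12 | pay 28040 | balance=2249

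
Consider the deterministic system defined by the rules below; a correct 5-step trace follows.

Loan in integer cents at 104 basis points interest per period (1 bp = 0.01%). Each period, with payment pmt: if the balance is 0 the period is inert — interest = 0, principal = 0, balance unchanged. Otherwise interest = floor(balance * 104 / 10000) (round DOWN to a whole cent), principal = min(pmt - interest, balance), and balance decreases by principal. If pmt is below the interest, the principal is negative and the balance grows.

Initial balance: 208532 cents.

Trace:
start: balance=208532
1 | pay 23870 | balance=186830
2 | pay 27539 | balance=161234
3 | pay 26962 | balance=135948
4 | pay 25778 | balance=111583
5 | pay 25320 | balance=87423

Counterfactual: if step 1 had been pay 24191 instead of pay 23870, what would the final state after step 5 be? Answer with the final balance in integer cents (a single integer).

(re-executing from step 1 with the substitution; state before step 1: balance=208532)
1 | pay 24191 | balance=186509
2 | pay 27539 | balance=160909
3 | pay 26962 | balance=135620
4 | pay 25778 | balance=111252
5 | pay 25320 | balance=87089

87089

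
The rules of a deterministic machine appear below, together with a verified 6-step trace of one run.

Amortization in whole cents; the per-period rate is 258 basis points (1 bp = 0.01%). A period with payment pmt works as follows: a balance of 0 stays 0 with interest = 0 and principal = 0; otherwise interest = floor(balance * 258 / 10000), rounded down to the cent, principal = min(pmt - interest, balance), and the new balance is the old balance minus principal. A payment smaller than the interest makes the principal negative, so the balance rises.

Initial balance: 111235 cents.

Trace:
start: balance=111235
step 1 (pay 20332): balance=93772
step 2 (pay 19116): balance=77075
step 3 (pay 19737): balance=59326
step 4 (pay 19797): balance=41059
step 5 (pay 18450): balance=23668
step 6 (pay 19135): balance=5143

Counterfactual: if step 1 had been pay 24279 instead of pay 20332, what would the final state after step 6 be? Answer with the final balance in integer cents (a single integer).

(re-executing from step 1 with the substitution; state before step 1: balance=111235)
step 1 (pay 24279): balance=89825
step 2 (pay 19116): balance=73026
step 3 (pay 19737): balance=55173
step 4 (pay 19797): balance=36799
step 5 (pay 18450): balance=19298
step 6 (pay 19135): balance=660

660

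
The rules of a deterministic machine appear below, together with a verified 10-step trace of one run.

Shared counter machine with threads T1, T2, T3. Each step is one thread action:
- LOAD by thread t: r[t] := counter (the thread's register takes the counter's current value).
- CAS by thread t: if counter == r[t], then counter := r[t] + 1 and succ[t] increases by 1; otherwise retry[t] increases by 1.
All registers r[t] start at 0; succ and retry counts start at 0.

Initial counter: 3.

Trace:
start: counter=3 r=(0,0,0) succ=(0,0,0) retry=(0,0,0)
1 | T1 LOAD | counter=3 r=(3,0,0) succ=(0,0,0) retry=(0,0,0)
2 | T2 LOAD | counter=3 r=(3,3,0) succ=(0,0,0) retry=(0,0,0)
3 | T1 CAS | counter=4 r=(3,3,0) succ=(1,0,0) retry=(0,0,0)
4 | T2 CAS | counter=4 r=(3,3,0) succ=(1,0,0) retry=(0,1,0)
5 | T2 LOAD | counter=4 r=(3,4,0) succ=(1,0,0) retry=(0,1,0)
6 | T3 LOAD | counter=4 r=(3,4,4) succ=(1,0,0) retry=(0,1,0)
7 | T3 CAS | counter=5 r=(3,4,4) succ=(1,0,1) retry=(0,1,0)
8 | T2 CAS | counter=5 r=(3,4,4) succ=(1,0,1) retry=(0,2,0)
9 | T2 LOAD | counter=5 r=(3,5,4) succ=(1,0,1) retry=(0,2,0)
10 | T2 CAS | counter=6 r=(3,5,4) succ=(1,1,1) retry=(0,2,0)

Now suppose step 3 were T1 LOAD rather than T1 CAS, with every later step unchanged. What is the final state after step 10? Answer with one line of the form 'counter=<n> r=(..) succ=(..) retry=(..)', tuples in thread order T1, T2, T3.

counter=6 r=(3,5,4) succ=(0,2,1) retry=(0,1,0)

(re-executing from step 3 with the substitution; state before step 3: counter=3 r=(3,3,0) succ=(0,0,0) retry=(0,0,0))
3 | T1 LOAD | counter=3 r=(3,3,0) succ=(0,0,0) retry=(0,0,0)
4 | T2 CAS | counter=4 r=(3,3,0) succ=(0,1,0) retry=(0,0,0)
5 | T2 LOAD | counter=4 r=(3,4,0) succ=(0,1,0) retry=(0,0,0)
6 | T3 LOAD | counter=4 r=(3,4,4) succ=(0,1,0) retry=(0,0,0)
7 | T3 CAS | counter=5 r=(3,4,4) succ=(0,1,1) retry=(0,0,0)
8 | T2 CAS | counter=5 r=(3,4,4) succ=(0,1,1) retry=(0,1,0)
9 | T2 LOAD | counter=5 r=(3,5,4) succ=(0,1,1) retry=(0,1,0)
10 | T2 CAS | counter=6 r=(3,5,4) succ=(0,2,1) retry=(0,1,0)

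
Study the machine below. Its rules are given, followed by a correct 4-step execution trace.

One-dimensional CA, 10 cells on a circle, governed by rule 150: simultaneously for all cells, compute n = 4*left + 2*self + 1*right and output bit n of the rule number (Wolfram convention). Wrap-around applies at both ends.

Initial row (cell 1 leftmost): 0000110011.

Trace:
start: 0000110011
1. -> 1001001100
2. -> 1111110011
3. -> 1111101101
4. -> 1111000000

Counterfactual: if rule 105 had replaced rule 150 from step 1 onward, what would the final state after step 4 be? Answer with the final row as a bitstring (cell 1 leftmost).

(re-executing steps 1..4 under rule 105; state before step 1: 0000110011)
1. -> 0110110011
2. -> 1111110011
3. -> 0000010010
4. -> 1111000000

1111000000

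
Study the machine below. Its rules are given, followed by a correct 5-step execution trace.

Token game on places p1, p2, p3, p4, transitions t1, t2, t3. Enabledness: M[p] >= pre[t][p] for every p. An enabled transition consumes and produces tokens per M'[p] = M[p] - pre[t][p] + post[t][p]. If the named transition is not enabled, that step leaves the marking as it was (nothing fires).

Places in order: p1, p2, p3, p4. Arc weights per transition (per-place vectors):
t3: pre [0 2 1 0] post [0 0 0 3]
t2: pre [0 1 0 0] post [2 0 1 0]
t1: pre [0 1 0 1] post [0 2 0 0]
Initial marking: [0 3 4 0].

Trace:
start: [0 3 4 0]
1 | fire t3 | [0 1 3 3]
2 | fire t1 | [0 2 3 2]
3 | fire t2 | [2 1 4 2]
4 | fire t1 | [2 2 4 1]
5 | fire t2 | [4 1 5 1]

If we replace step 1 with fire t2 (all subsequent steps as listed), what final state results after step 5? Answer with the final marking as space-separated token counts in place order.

6 0 7 0

(re-executing from step 1 with the substitution; state before step 1: [0 3 4 0])
1 | fire t2 | [2 2 5 0]
2 | fire t1 | [2 2 5 0]
3 | fire t2 | [4 1 6 0]
4 | fire t1 | [4 1 6 0]
5 | fire t2 | [6 0 7 0]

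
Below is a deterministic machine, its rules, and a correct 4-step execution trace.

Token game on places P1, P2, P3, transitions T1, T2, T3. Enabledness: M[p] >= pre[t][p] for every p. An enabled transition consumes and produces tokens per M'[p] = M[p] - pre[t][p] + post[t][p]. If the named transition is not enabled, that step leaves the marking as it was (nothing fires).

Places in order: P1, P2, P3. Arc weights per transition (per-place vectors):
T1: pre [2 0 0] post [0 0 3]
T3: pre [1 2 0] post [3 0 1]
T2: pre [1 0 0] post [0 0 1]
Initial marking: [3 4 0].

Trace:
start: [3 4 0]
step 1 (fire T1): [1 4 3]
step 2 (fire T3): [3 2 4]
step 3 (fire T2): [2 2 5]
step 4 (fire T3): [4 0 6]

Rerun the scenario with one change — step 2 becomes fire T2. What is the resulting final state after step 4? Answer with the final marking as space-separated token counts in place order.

0 4 4

(re-executing from step 2 with the substitution; state before step 2: [1 4 3])
step 2 (fire T2): [0 4 4]
step 3 (fire T2): [0 4 4]
step 4 (fire T3): [0 4 4]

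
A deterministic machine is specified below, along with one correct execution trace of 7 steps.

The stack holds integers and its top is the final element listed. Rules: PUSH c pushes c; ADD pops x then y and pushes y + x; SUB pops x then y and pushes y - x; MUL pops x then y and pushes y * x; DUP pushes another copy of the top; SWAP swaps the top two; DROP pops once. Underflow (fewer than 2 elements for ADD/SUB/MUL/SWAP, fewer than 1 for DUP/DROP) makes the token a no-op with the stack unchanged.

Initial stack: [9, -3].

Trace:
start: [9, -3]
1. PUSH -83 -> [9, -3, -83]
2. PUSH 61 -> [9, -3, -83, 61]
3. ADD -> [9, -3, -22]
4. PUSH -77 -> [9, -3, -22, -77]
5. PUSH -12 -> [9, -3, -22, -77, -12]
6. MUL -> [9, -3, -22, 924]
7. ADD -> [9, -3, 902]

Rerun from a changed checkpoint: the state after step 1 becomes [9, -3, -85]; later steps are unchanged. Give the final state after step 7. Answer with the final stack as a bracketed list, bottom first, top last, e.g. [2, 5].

state after step 1 := [9, -3, -85]
2. PUSH 61 -> [9, -3, -85, 61]
3. ADD -> [9, -3, -24]
4. PUSH -77 -> [9, -3, -24, -77]
5. PUSH -12 -> [9, -3, -24, -77, -12]
6. MUL -> [9, -3, -24, 924]
7. ADD -> [9, -3, 900]

[9, -3, 900]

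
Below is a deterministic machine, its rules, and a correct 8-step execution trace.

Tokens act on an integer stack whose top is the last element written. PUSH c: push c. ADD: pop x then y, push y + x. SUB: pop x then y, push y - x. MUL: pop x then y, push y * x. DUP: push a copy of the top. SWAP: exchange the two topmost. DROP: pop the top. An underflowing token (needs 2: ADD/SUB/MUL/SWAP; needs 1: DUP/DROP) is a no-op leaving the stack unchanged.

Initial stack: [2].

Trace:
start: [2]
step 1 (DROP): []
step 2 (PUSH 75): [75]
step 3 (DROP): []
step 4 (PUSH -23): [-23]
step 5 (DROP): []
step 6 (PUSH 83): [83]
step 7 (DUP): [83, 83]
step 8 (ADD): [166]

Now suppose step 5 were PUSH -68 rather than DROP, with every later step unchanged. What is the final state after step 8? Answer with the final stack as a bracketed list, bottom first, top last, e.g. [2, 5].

(re-executing from step 5 with the substitution; state before step 5: [-23])
step 5 (PUSH -68): [-23, -68]
step 6 (PUSH 83): [-23, -68, 83]
step 7 (DUP): [-23, -68, 83, 83]
step 8 (ADD): [-23, -68, 166]

[-23, -68, 166]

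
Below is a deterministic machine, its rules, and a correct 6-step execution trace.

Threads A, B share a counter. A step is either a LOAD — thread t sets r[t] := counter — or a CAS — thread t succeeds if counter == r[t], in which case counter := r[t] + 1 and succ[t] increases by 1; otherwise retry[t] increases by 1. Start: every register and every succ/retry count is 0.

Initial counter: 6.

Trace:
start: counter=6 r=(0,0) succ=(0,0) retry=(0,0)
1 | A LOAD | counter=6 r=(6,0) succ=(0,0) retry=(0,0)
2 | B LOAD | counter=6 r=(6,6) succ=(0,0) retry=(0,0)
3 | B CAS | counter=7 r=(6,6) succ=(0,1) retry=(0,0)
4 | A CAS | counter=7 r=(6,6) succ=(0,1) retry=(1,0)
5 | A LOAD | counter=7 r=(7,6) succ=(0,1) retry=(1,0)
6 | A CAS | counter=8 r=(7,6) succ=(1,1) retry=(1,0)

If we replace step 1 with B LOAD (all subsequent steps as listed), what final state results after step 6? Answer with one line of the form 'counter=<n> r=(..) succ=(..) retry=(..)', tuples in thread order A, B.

counter=8 r=(7,6) succ=(1,1) retry=(1,0)

(re-executing from step 1 with the substitution; state before step 1: counter=6 r=(0,0) succ=(0,0) retry=(0,0))
1 | B LOAD | counter=6 r=(0,6) succ=(0,0) retry=(0,0)
2 | B LOAD | counter=6 r=(0,6) succ=(0,0) retry=(0,0)
3 | B CAS | counter=7 r=(0,6) succ=(0,1) retry=(0,0)
4 | A CAS | counter=7 r=(0,6) succ=(0,1) retry=(1,0)
5 | A LOAD | counter=7 r=(7,6) succ=(0,1) retry=(1,0)
6 | A CAS | counter=8 r=(7,6) succ=(1,1) retry=(1,0)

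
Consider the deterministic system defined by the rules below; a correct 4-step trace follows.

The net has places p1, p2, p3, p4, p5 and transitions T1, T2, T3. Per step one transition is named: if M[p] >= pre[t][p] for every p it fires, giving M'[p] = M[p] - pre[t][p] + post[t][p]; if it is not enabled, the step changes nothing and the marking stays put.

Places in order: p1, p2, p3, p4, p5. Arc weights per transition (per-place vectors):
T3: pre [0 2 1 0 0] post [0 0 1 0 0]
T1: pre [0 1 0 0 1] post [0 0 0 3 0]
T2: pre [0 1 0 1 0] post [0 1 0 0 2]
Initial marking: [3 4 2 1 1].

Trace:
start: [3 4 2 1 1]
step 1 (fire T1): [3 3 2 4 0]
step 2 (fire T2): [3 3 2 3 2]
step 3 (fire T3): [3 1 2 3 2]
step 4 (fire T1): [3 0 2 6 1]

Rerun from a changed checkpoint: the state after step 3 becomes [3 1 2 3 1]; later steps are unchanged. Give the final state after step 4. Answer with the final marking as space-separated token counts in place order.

3 0 2 6 0

state after step 3 := [3 1 2 3 1]
step 4 (fire T1): [3 0 2 6 0]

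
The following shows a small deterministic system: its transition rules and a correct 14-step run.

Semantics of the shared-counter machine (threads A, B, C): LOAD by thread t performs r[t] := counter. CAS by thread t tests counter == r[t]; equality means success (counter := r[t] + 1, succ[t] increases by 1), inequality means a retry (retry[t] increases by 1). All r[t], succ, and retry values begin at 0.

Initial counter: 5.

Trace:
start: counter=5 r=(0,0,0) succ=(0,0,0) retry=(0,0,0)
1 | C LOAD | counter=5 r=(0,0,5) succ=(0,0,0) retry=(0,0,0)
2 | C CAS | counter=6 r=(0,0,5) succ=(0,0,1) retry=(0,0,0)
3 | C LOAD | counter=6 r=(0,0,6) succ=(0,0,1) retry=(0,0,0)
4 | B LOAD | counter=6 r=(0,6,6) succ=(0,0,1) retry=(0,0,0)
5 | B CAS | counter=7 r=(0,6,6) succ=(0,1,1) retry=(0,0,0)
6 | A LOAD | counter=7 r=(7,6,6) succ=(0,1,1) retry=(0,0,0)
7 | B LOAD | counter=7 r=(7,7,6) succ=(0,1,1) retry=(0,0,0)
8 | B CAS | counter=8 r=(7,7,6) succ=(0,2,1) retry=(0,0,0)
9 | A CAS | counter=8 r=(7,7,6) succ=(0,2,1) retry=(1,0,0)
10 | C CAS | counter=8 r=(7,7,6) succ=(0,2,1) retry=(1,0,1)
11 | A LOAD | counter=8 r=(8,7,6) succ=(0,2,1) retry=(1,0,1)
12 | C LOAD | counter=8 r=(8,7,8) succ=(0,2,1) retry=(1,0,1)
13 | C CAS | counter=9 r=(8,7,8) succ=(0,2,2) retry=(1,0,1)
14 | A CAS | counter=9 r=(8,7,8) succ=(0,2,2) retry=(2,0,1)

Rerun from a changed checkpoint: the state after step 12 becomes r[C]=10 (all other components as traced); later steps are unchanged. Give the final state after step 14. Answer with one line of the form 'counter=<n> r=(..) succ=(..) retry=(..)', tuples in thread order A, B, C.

state after step 12 := counter=8 r=(8,7,10) succ=(0,2,1) retry=(1,0,1)
13 | C CAS | counter=8 r=(8,7,10) succ=(0,2,1) retry=(1,0,2)
14 | A CAS | counter=9 r=(8,7,10) succ=(1,2,1) retry=(1,0,2)

counter=9 r=(8,7,10) succ=(1,2,1) retry=(1,0,2)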